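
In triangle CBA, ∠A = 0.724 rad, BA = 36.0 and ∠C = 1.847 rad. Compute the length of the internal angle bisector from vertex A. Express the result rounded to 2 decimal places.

t_A ≈ 24.21

The third angle is ∠B = π − ∠A − ∠C = 0.571 rad.
Law of sines: AC = BA·sin B/sin C ≈ 20.211.
Law of sines: CB = BA·sin A/sin C ≈ 24.785.
The bisector from A has length 2·BA·AC·cos(∠A/2)/(BA+AC) ≈ 24.21.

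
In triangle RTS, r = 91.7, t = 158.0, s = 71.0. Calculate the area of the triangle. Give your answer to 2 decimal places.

1520.32

Semiperimeter p = (91.7 + 158 + 71)/2 = 160.35.
Heron's formula: area = √(160.35·68.65·2.35·89.35) ≈ 1520.3.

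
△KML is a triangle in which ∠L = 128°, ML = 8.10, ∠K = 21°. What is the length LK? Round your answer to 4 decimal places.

The third angle is ∠M = 180° − ∠L − ∠K = 31.00°.
Law of sines: LK = ML·sin M/sin K ≈ 11.641.

11.6411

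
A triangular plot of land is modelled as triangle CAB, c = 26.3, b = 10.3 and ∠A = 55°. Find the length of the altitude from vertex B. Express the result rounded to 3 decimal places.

21.544

By the law of cosines, a² = b² + c² − 2·b·c·cos A = 487.03, so a ≈ 22.069.
Area = ½·b·c·sin A ≈ 110.95.
The altitude from B has length 2·area/b ≈ 21.544.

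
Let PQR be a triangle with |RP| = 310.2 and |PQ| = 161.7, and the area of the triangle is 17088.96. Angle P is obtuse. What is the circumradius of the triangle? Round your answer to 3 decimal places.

324.697

From area = ½·|RP|·|PQ|·sin P, we get sin P = 2·area/(|RP|·|PQ|) ≈ 0.68139.
Taking the obtuse solution, ∠P ≈ 137.05°.
Law of cosines then gives |QR| ≈ 442.49.
Circumradius = |QR|/(2 sin P) ≈ 324.7.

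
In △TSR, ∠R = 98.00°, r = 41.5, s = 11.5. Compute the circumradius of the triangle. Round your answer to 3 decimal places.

20.954

Law of sines: sin S = s·sin R/r ≈ 0.27441.
Since r ≥ s, only the acute value applies: ∠S ≈ 15.93°.
Then ∠T = 180° − ∠R − ∠S ≈ 66.07°.
Law of sines gives t = r·sin T/sin R ≈ 38.306.
Circumradius = r/(2 sin R) ≈ 20.954.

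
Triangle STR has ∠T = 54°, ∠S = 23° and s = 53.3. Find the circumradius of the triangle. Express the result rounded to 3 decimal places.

68.205

The third angle is ∠R = 180° − ∠S − ∠T = 103.00°.
Law of sines: t = s·sin T/sin S ≈ 110.36.
Law of sines: r = s·sin R/sin S ≈ 132.91.
Circumradius = s/(2 sin S) ≈ 68.205.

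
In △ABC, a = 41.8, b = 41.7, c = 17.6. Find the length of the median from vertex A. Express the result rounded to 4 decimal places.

Median from A: ½√(2·b² + 2·c² − a²) ≈ 24.239.

m_A ≈ 24.2387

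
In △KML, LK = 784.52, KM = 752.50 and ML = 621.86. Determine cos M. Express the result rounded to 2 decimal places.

0.36

By the law of cosines, cos M = (KM² + ML² − LK²) / (2·KM·ML) ≈ 0.36061, so ∠M ≈ 68.86°.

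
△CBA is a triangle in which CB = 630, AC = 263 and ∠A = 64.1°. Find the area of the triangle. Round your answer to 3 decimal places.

area ≈ 82658.724

Law of sines: sin B = AC·sin A/CB ≈ 0.37553.
Since CB ≥ AC, only the acute value applies: ∠B ≈ 22.06°.
Then ∠C = 180° − ∠A − ∠B ≈ 93.84°.
Law of sines gives BA = CB·sin C/sin A ≈ 698.77.
Area = ½·CB·AC·sin C ≈ 82659.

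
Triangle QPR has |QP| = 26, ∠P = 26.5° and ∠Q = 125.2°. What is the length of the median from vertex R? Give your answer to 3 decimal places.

The third angle is ∠R = 180° − ∠Q − ∠P = 28.30°.
Law of sines: |PR| = |QP|·sin Q/sin R ≈ 44.814.
Law of sines: |RQ| = |QP|·sin P/sin R ≈ 24.47.
Median from R: ½√(2·|PR|² + 2·|RQ|² − |QP|²) ≈ 33.683.

33.683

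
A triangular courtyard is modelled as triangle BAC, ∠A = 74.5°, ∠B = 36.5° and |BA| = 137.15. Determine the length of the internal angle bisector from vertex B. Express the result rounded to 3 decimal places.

t_B ≈ 132.314

The third angle is ∠C = 180° − ∠B − ∠A = 69.00°.
Law of sines: |AC| = |BA|·sin B/sin C ≈ 87.384.
Law of sines: |CB| = |BA|·sin A/sin C ≈ 141.56.
The bisector from B has length 2·|CB|·|BA|·cos(∠B/2)/(|CB|+|BA|) ≈ 132.31.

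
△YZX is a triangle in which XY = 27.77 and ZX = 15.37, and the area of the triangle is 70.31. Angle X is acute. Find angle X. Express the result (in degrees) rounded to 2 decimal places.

∠X ≈ 19.24°

From area = ½·ZX·XY·sin X, we get sin X = 2·area/(ZX·XY) ≈ 0.32946.
Taking the acute solution, ∠X ≈ 19.24°.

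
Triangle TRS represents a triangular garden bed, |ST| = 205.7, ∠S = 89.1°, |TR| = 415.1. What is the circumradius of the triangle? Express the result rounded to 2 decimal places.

207.58

Law of sines: sin R = |ST|·sin S/|TR| ≈ 0.49548.
Since |TR| ≥ |ST|, only the acute value applies: ∠R ≈ 29.70°.
Then ∠T = 180° − ∠S − ∠R ≈ 61.20°.
Law of sines gives |RS| = |TR|·sin T/sin S ≈ 363.79.
Circumradius = |TR|/(2 sin S) ≈ 207.58.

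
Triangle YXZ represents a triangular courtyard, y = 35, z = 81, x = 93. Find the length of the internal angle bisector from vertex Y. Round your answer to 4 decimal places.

85.0189

By the law of cosines, cos Y = (x² + z² − y²) / (2·x·z) ≈ 0.92825, so ∠Y ≈ 21.84°.
The bisector from Y has length 2·x·z·cos(∠Y/2)/(x+z) ≈ 85.019.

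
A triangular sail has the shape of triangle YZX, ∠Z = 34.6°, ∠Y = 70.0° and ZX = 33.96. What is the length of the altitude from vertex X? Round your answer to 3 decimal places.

The third angle is ∠X = 180° − ∠Y − ∠Z = 75.40°.
Law of sines: XY = ZX·sin Z/sin Y ≈ 20.522.
Law of sines: YZ = ZX·sin X/sin Y ≈ 34.973.
Area = ½·ZX·XY·sin X ≈ 337.2.
The altitude from X has length 2·area/YZ ≈ 19.284.

h_X ≈ 19.284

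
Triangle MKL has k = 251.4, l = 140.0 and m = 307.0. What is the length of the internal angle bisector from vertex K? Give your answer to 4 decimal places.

By the law of cosines, cos K = (l² + m² − k²) / (2·l·m) ≈ 0.58919, so ∠K ≈ 53.90°.
The bisector from K has length 2·l·m·cos(∠K/2)/(l+m) ≈ 171.42.

t_K ≈ 171.4203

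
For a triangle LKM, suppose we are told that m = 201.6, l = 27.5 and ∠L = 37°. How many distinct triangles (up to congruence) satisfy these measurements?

0

m·sin L = 201.6·sin(37°) ≈ 121.3.
Since l = 27.5 < 121.3 = m sin L, no triangle exists.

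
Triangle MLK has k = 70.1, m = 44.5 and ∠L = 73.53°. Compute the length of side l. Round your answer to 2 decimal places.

71.59

By the law of cosines, l² = k² + m² − 2·k·m·cos L = 5125.4, so l ≈ 71.592.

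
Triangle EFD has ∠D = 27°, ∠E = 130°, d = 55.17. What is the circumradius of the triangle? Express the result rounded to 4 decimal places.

The third angle is ∠F = 180° − ∠D − ∠E = 23.00°.
Law of sines: e = d·sin E/sin D ≈ 93.092.
Law of sines: f = d·sin F/sin D ≈ 47.483.
Circumradius = d/(2 sin D) ≈ 60.761.

R ≈ 60.7612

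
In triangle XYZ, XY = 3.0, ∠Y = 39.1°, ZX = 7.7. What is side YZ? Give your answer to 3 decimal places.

9.792

Law of sines: sin Z = XY·sin Y/ZX ≈ 0.24572.
Since ZX ≥ XY, only the acute value applies: ∠Z ≈ 14.22°.
Then ∠X = 180° − ∠Y − ∠Z ≈ 126.68°.
Law of sines gives YZ = ZX·sin X/sin Y ≈ 9.7921.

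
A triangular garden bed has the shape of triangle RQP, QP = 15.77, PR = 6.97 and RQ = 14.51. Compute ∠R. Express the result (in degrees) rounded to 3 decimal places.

By the law of cosines, cos R = (PR² + RQ² − QP²) / (2·PR·RQ) ≈ 0.05156, so ∠R ≈ 87.04°.

87.045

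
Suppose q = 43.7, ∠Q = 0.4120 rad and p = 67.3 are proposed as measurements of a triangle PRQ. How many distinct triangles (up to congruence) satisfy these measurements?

p·sin Q = 67.3·sin(0.4120 rad) ≈ 26.95.
Since p sin Q < q < p (26.95 < 43.7 < 67.3), two triangles exist.

2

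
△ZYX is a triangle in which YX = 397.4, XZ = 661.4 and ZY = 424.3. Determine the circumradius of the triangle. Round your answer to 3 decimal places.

By the law of cosines, cos Z = (XZ² + ZY² − YX²) / (2·XZ·ZY) ≈ 0.81878, so ∠Z ≈ 35.04°.
Circumradius = YX/(2 sin Z) ≈ 346.11.

346.105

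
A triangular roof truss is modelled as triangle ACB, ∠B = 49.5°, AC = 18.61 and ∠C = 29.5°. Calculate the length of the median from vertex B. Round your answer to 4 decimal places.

m_B ≈ 16.5715

The third angle is ∠A = 180° − ∠C − ∠B = 101.00°.
Law of sines: CB = AC·sin A/sin B ≈ 24.024.
Law of sines: BA = AC·sin C/sin B ≈ 12.051.
Median from B: ½√(2·CB² + 2·BA² − AC²) ≈ 16.572.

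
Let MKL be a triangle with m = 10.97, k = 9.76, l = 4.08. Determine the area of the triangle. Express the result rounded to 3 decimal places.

Semiperimeter s = (10.97 + 9.76 + 4.08)/2 = 12.405.
Heron's formula: area = √(12.405·1.435·2.645·8.325) ≈ 19.798.

area ≈ 19.798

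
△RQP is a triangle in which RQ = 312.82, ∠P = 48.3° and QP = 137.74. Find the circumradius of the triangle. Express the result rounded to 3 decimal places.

Law of sines: sin R = QP·sin P/RQ ≈ 0.32876.
Since RQ ≥ QP, only the acute value applies: ∠R ≈ 19.19°.
Then ∠Q = 180° − ∠P − ∠R ≈ 112.51°.
Law of sines gives PR = RQ·sin Q/sin P ≈ 387.06.
Circumradius = RQ/(2 sin P) ≈ 209.49.

209.486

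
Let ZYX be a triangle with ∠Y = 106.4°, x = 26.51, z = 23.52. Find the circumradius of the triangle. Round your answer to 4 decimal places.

By the law of cosines, y² = x² + z² − 2·x·z·cos Y = 1608.1, so y ≈ 40.101.
Area = ½·x·z·sin Y ≈ 299.07.
Circumradius = y/(2 sin Y) ≈ 20.901.

R ≈ 20.9007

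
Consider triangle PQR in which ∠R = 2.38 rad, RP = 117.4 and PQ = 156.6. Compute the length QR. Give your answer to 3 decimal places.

Law of sines: sin Q = RP·sin R/PQ ≈ 0.51734.
Since PQ ≥ RP, only the acute value applies: ∠Q ≈ 0.544 rad.
Then ∠P = π − ∠R − ∠Q ≈ 0.218 rad.
Law of sines gives QR = PQ·sin P/sin R ≈ 49.049.

49.049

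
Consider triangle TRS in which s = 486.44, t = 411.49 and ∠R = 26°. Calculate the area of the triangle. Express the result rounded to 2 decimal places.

43873.32

Area = ½·s·t·sin R ≈ 43873.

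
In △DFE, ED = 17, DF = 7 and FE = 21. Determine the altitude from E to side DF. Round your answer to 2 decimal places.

Semiperimeter s = (21 + 17 + 7)/2 = 22.5.
Heron's formula: area = √(22.5·1.5·5.5·15.5) ≈ 53.639.
The altitude from E has length 2·area/DF ≈ 15.326.

15.33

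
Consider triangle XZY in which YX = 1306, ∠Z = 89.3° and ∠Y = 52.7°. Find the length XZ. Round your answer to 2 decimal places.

The third angle is ∠X = 180° − ∠Z − ∠Y = 38.00°.
Law of sines: XZ = YX·sin Y/sin Z ≈ 1039.

1038.97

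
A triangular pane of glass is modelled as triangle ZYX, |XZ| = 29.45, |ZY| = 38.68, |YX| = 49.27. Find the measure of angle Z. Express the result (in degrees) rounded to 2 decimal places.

By the law of cosines, cos Z = (|XZ|² + |ZY|² − |YX|²) / (2·|XZ|·|ZY|) ≈ -0.02813, so ∠Z ≈ 91.61°.

91.61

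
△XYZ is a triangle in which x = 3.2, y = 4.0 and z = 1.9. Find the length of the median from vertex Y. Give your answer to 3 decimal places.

m_Y ≈ 1.710

Median from Y: ½√(2·z² + 2·x² − y²) ≈ 1.7103.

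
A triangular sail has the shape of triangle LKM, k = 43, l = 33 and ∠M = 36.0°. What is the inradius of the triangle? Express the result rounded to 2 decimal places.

By the law of cosines, m² = l² + k² − 2·l·k·cos M = 642.01, so m ≈ 25.338.
Area = ½·l·k·sin M ≈ 417.03.
Semiperimeter s = (33+43+25.338)/2 = 50.669.
Inradius = area/s = 417.03/50.669 ≈ 8.2306.

r ≈ 8.23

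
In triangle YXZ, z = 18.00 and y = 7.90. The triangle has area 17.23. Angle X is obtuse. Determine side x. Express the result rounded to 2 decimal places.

25.74

From area = ½·z·y·sin X, we get sin X = 2·area/(z·y) ≈ 0.24233.
Taking the obtuse solution, ∠X ≈ 165.98°.
Law of cosines then gives x ≈ 25.736.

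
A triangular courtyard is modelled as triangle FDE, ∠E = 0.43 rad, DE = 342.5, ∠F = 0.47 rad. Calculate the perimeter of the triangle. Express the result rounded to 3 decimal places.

perimeter ≈ 1250.162

The third angle is ∠D = π − ∠E − ∠F = 2.242 rad.
Law of sines: EF = DE·sin D/sin F ≈ 592.4.
Law of sines: FD = DE·sin E/sin F ≈ 315.26.
Semiperimeter s = (342.5+592.4+315.26)/2 = 625.08.
Perimeter = 342.5 + 592.4 + 315.26 = 1250.2.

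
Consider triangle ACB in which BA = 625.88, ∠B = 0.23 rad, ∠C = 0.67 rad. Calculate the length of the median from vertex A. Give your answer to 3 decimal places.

257.747

The third angle is ∠A = π − ∠C − ∠B = 2.242 rad.
Law of sines: CB = BA·sin A/sin C ≈ 789.5.
Law of sines: AC = BA·sin B/sin C ≈ 229.77.
Median from A: ½√(2·BA² + 2·AC² − CB²) ≈ 257.75.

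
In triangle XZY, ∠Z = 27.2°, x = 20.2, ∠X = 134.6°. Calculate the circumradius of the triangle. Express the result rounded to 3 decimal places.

The third angle is ∠Y = 180° − ∠X − ∠Z = 18.20°.
Law of sines: z = x·sin Z/sin X ≈ 12.968.
Law of sines: y = x·sin Y/sin X ≈ 8.8609.
Circumradius = x/(2 sin X) ≈ 14.185.

R ≈ 14.185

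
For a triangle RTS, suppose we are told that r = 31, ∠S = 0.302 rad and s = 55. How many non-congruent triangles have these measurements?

1

r·sin S = 31·sin(0.302 rad) ≈ 9.22.
Since s ≥ r, exactly one triangle exists.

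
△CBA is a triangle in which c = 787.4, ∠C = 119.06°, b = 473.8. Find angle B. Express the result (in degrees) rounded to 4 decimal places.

∠B ≈ 31.7340°

Law of sines: sin B = b·sin C/c ≈ 0.52598.
Since c ≥ b, only the acute value applies: ∠B ≈ 31.73°.
Then ∠A = 180° − ∠C − ∠B ≈ 29.21°.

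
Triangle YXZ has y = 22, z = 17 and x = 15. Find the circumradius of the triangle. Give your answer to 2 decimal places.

By the law of cosines, cos Y = (x² + z² − y²) / (2·x·z) ≈ 0.05882, so ∠Y ≈ 86.63°.
Circumradius = y/(2 sin Y) ≈ 11.019.

R ≈ 11.02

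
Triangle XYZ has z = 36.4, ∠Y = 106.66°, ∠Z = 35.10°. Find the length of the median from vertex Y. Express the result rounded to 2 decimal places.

The third angle is ∠X = 180° − ∠Y − ∠Z = 38.24°.
Law of sines: x = z·sin X/sin Z ≈ 39.182.
Law of sines: y = z·sin Y/sin Z ≈ 60.646.
Median from Y: ½√(2·z² + 2·x² − y²) ≈ 22.597.

m_Y ≈ 22.60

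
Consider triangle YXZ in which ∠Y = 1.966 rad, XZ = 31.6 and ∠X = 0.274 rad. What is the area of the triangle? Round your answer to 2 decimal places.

area ≈ 114.81

The third angle is ∠Z = π − ∠Y − ∠X = 0.902 rad.
Law of sines: ZY = XZ·sin X/sin Y ≈ 9.2646.
Law of sines: YX = XZ·sin Z/sin Y ≈ 26.854.
Area = ½·XZ·ZY·sin Z ≈ 114.81.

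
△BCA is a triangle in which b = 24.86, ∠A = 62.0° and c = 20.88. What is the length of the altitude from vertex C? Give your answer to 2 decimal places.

h_C ≈ 21.95

By the law of cosines, a² = b² + c² − 2·b·c·cos A = 566.61, so a ≈ 23.804.
Area = ½·b·c·sin A ≈ 229.16.
The altitude from C has length 2·area/c ≈ 21.95.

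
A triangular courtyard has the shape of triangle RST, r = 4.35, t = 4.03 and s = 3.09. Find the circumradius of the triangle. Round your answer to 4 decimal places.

By the law of cosines, cos R = (s² + t² − r²) / (2·s·t) ≈ 0.27570, so ∠R ≈ 1.291 rad.
Circumradius = r/(2 sin R) ≈ 2.2627.

2.2627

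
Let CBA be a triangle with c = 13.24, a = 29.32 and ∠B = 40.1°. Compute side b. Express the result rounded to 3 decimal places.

By the law of cosines, b² = a² + c² − 2·a·c·cos B = 441.08, so b ≈ 21.002.

21.002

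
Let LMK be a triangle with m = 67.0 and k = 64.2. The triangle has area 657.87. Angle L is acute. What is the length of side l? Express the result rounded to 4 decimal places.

From area = ½·m·k·sin L, we get sin L = 2·area/(m·k) ≈ 0.30589.
Taking the acute solution, ∠L ≈ 17.81°.
Law of cosines then gives l ≈ 20.499.

20.4985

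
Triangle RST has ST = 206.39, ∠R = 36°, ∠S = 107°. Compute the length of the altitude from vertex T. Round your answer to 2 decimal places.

h_T ≈ 197.37

The third angle is ∠T = 180° − ∠R − ∠S = 37.00°.
Law of sines: TR = ST·sin S/sin R ≈ 335.79.
Law of sines: RS = ST·sin T/sin R ≈ 211.32.
Area = ½·ST·TR·sin T ≈ 20854.
The altitude from T has length 2·area/RS ≈ 197.37.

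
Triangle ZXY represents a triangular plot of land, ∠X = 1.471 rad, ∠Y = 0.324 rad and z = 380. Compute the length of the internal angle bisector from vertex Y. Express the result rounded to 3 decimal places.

The third angle is ∠Z = π − ∠X − ∠Y = 1.347 rad.
Law of sines: x = z·sin X/sin Z ≈ 387.82.
Law of sines: y = z·sin Y/sin Z ≈ 124.08.
The bisector from Y has length 2·z·x·cos(∠Y/2)/(z+x) ≈ 378.84.

378.842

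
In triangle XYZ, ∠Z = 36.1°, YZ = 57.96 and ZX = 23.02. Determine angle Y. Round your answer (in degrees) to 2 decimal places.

19.01

By the law of cosines, XY² = YZ² + ZX² − 2·YZ·ZX·cos Z = 1733.2, so XY ≈ 41.631.
Law of cosines again: cos Y = (XY² + YZ² − ZX²)/(2·XY·YZ) ≈ 0.94544, so ∠Y ≈ 19.01°.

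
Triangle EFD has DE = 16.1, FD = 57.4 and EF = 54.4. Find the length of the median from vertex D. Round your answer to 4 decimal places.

m_D ≈ 32.2047

Median from D: ½√(2·FD² + 2·DE² − EF²) ≈ 32.205.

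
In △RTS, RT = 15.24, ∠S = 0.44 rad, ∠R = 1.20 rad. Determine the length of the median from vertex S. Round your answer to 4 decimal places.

The third angle is ∠T = π − ∠S − ∠R = 1.502 rad.
Law of sines: TS = RT·sin R/sin S ≈ 33.348.
Law of sines: SR = RT·sin T/sin S ≈ 35.694.
Median from S: ½√(2·TS² + 2·SR² − RT²) ≈ 33.69.

m_S ≈ 33.6900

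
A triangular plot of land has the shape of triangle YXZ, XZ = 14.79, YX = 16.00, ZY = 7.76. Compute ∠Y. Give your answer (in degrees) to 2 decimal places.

By the law of cosines, cos Y = (ZY² + YX² − XZ²) / (2·ZY·YX) ≈ 0.39253, so ∠Y ≈ 66.89°.

∠Y ≈ 66.89°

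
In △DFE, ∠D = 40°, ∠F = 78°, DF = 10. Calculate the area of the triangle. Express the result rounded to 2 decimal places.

area ≈ 35.60

The third angle is ∠E = 180° − ∠D − ∠F = 62.00°.
Law of sines: FE = DF·sin D/sin E ≈ 7.28.
Law of sines: ED = DF·sin F/sin E ≈ 11.078.
Area = ½·DF·FE·sin F ≈ 35.605.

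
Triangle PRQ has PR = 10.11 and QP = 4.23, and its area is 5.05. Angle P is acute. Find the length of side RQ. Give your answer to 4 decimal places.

6.0823

From area = ½·QP·PR·sin P, we get sin P = 2·area/(QP·PR) ≈ 0.23617.
Taking the acute solution, ∠P ≈ 13.66°.
Law of cosines then gives RQ ≈ 6.0823.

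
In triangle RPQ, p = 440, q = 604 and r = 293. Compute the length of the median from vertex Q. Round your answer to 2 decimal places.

220.27

Median from Q: ½√(2·r² + 2·p² − q²) ≈ 220.27.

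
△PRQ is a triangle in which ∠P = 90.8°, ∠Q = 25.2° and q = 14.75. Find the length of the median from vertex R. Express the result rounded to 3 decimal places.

21.595

The third angle is ∠R = 180° − ∠Q − ∠P = 64.00°.
Law of sines: p = q·sin P/sin Q ≈ 34.639.
Law of sines: r = q·sin R/sin Q ≈ 31.136.
Median from R: ½√(2·q² + 2·p² − r²) ≈ 21.595.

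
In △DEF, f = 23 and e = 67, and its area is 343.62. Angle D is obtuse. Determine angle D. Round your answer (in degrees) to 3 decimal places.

From area = ½·e·f·sin D, we get sin D = 2·area/(e·f) ≈ 0.44597.
Taking the obtuse solution, ∠D ≈ 153.51°.

153.515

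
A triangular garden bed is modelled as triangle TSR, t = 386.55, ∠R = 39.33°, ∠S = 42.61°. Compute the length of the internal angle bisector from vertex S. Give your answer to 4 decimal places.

t_S ≈ 281.1086

The third angle is ∠T = 180° − ∠S − ∠R = 98.06°.
Law of sines: s = t·sin S/sin T ≈ 264.31.
Law of sines: r = t·sin R/sin T ≈ 247.43.
The bisector from S has length 2·r·t·cos(∠S/2)/(r+t) ≈ 281.11.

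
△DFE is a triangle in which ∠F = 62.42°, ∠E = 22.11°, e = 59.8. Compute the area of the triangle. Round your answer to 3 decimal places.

The third angle is ∠D = 180° − ∠F − ∠E = 95.47°.
Law of sines: d = e·sin D/sin E ≈ 158.16.
Law of sines: f = e·sin F/sin E ≈ 140.83.
Area = ½·e·d·sin F ≈ 4191.5.

area ≈ 4191.500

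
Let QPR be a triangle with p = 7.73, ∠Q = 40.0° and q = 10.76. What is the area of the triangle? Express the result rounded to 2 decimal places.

Law of sines: sin P = p·sin Q/q ≈ 0.46178.
Since q ≥ p, only the acute value applies: ∠P ≈ 27.50°.
Then ∠R = 180° − ∠Q − ∠P ≈ 112.50°.
Law of sines gives r = q·sin R/sin Q ≈ 15.466.
Area = ½·q·p·sin R ≈ 38.422.

area ≈ 38.42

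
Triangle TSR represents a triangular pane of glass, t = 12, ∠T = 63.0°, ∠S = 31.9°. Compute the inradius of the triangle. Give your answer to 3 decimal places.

The third angle is ∠R = 180° − ∠T − ∠S = 85.10°.
Law of sines: s = t·sin S/sin T ≈ 7.117.
Law of sines: r = t·sin R/sin T ≈ 13.419.
Area = ½·t·s·sin R ≈ 42.546.
Semiperimeter p = (12+7.117+13.419)/2 = 16.268.
Inradius = area/p = 42.546/16.268 ≈ 2.6153.

2.615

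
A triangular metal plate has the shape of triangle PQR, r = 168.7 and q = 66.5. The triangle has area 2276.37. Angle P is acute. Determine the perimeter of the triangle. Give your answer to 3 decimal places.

From area = ½·q·r·sin P, we get sin P = 2·area/(q·r) ≈ 0.40582.
Taking the acute solution, ∠P ≈ 23.94°.
Law of cosines then gives p ≈ 111.25.
Perimeter = 111.25 + 66.5 + 168.7 = 346.45.

346.445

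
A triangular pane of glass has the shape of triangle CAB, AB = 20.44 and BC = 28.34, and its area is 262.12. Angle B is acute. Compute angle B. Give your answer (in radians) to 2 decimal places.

1.13

From area = ½·AB·BC·sin B, we get sin B = 2·area/(AB·BC) ≈ 0.90500.
Taking the acute solution, ∠B ≈ 1.1314 rad.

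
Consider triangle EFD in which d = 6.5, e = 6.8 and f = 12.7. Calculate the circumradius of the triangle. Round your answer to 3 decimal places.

11.194

By the law of cosines, cos E = (f² + d² − e²) / (2·f·d) ≈ 0.95276, so ∠E ≈ 17.68°.
Circumradius = e/(2 sin E) ≈ 11.194.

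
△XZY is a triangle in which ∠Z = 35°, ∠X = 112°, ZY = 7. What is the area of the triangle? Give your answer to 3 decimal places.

8.255

The third angle is ∠Y = 180° − ∠X − ∠Z = 33.00°.
Law of sines: YX = ZY·sin Z/sin X ≈ 4.3304.
Law of sines: XZ = ZY·sin Y/sin X ≈ 4.1119.
Area = ½·ZY·YX·sin Y ≈ 8.2547.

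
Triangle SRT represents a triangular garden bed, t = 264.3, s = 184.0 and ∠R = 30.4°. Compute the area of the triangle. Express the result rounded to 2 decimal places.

area ≈ 12304.51

Area = ½·t·s·sin R ≈ 12305.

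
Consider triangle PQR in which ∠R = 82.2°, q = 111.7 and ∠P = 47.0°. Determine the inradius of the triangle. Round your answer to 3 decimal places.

The third angle is ∠Q = 180° − ∠R − ∠P = 50.80°.
Law of sines: p = q·sin P/sin Q ≈ 105.42.
Law of sines: r = q·sin R/sin Q ≈ 142.81.
Area = ½·q·p·sin R ≈ 5833.1.
Semiperimeter s = (105.42+111.7+142.81)/2 = 179.96.
Inradius = area/s = 5833.1/179.96 ≈ 32.413.

32.413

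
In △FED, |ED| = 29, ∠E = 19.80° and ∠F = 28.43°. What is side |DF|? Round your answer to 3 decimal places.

20.634

The third angle is ∠D = 180° − ∠F − ∠E = 131.77°.
Law of sines: |DF| = |ED|·sin E/sin F ≈ 20.634.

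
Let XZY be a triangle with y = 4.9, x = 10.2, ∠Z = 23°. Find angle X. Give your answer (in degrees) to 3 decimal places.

∠X ≈ 138.401°

By the law of cosines, z² = y² + x² − 2·y·x·cos Z = 36.036, so z ≈ 6.003.
Law of cosines again: cos X = (z² + y² − x²)/(2·z·y) ≈ -0.74781, so ∠X ≈ 138.40°.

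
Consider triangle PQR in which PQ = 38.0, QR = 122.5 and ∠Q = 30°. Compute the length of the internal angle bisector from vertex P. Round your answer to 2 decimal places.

By the law of cosines, RP² = PQ² + QR² − 2·PQ·QR·cos Q = 8387.6, so RP ≈ 91.584.
Law of cosines again: cos P = (RP² + PQ² − QR²)/(2·RP·PQ) ≈ -0.74345, so ∠P ≈ 138.03°.
The bisector from P has length 2·RP·PQ·cos(∠P/2)/(RP+PQ) ≈ 19.238.

19.24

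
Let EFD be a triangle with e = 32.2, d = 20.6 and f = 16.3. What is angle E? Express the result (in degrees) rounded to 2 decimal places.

By the law of cosines, cos E = (f² + d² − e²) / (2·f·d) ≈ -0.51639, so ∠E ≈ 121.09°.

∠E ≈ 121.09°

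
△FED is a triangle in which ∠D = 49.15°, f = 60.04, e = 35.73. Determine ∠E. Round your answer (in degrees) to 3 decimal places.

36.392

By the law of cosines, d² = f² + e² − 2·f·e·cos D = 2075.1, so d ≈ 45.554.
Law of cosines again: cos E = (d² + f² − e²)/(2·d·f) ≈ 0.80498, so ∠E ≈ 36.39°.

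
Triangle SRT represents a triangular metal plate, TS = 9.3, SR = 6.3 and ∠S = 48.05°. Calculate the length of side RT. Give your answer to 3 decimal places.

By the law of cosines, RT² = TS² + SR² − 2·TS·SR·cos S = 47.847, so RT ≈ 6.9172.

6.917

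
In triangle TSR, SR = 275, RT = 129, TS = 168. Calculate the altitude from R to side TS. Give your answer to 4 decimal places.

Semiperimeter s = (275 + 129 + 168)/2 = 286.
Heron's formula: area = √(286·11·157·118) ≈ 7634.3.
The altitude from R has length 2·area/TS ≈ 90.885.

h_R ≈ 90.8847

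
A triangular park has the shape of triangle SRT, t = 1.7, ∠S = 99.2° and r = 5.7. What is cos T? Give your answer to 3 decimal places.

cos T ≈ 0.963

By the law of cosines, s² = r² + t² − 2·r·t·cos S = 38.478, so s ≈ 6.2031.
Law of cosines again: cos T = (s² + r² − t²)/(2·s·r) ≈ 0.96271, so ∠T ≈ 15.70°.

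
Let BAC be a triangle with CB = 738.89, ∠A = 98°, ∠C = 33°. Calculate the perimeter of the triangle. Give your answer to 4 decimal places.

The third angle is ∠B = 180° − ∠A − ∠C = 49.00°.
Law of sines: AC = CB·sin B/sin A ≈ 563.13.
Law of sines: BA = CB·sin C/sin A ≈ 406.38.
Semiperimeter s = (563.13+738.89+406.38)/2 = 854.2.
Perimeter = 563.13 + 738.89 + 406.38 = 1708.4.

1708.4009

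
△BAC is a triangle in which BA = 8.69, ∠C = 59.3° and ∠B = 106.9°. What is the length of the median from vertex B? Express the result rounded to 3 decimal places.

The third angle is ∠A = 180° − ∠C − ∠B = 13.80°.
Law of sines: AC = BA·sin B/sin C ≈ 9.6699.
Law of sines: CB = BA·sin A/sin C ≈ 2.4107.
Median from B: ½√(2·CB² + 2·BA² − AC²) ≈ 4.1578.

4.158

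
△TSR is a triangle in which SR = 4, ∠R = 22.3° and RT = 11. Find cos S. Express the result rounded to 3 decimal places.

By the law of cosines, TS² = SR² + RT² − 2·SR·RT·cos R = 55.582, so TS ≈ 7.4553.
Law of cosines again: cos S = (TS² + SR² − RT²)/(2·TS·SR) ≈ -0.82858, so ∠S ≈ 145.95°.

cos S ≈ -0.829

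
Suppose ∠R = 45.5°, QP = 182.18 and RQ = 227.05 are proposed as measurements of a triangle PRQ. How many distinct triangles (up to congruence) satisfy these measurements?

RQ·sin R = 227.05·sin(45.5°) ≈ 161.9.
Since RQ sin R < QP < RQ (161.9 < 182.18 < 227.05), two triangles exist.

2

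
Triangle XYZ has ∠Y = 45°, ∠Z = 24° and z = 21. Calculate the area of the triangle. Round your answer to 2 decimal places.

area ≈ 357.88

The third angle is ∠X = 180° − ∠Y − ∠Z = 111.00°.
Law of sines: x = z·sin X/sin Z ≈ 48.201.
Law of sines: y = z·sin Y/sin Z ≈ 36.508.
Area = ½·z·x·sin Y ≈ 357.88.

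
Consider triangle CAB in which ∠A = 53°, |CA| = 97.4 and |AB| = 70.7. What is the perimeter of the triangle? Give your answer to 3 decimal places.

By the law of cosines, |BC|² = |CA|² + |AB|² − 2·|CA|·|AB|·cos A = 6196.8, so |BC| ≈ 78.72.
Semiperimeter s = (70.7+78.72+97.4)/2 = 123.41.
Perimeter = 70.7 + 78.72 + 97.4 = 246.82.

perimeter ≈ 246.820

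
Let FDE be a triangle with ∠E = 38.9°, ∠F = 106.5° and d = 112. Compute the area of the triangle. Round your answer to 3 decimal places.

area ≈ 6650.408

The third angle is ∠D = 180° − ∠E − ∠F = 34.60°.
Law of sines: f = d·sin F/sin D ≈ 189.12.
Law of sines: e = d·sin E/sin D ≈ 123.86.
Area = ½·d·f·sin E ≈ 6650.4.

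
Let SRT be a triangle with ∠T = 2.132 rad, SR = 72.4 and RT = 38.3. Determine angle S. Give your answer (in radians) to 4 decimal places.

Law of sines: sin S = RT·sin T/SR ≈ 0.44786.
Since SR ≥ RT, only the acute value applies: ∠S ≈ 0.464 rad.
Then ∠R = π − ∠T − ∠S ≈ 0.545 rad.

0.4644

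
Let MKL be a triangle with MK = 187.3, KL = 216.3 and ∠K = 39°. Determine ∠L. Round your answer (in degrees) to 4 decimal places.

By the law of cosines, LM² = MK² + KL² − 2·MK·KL·cos K = 18898, so LM ≈ 137.47.
Law of cosines again: cos L = (KL² + LM² − MK²)/(2·KL·LM) ≈ 0.51459, so ∠L ≈ 59.03°.

∠L ≈ 59.0300°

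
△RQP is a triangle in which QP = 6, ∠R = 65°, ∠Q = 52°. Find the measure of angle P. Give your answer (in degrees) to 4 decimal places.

The third angle is ∠P = 180° − ∠R − ∠Q = 63.00°.

∠P ≈ 63.0000°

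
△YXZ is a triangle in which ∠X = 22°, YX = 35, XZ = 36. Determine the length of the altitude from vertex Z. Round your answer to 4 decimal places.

By the law of cosines, ZY² = YX² + XZ² − 2·YX·XZ·cos X = 184.5, so ZY ≈ 13.583.
Area = ½·YX·XZ·sin X ≈ 236.
The altitude from Z has length 2·area/YX ≈ 13.486.

13.4858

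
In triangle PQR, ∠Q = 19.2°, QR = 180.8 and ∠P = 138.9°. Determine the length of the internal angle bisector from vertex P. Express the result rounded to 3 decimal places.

The third angle is ∠R = 180° − ∠P − ∠Q = 21.90°.
Law of sines: RP = QR·sin Q/sin P ≈ 90.449.
Law of sines: PQ = QR·sin R/sin P ≈ 102.58.
The bisector from P has length 2·RP·PQ·cos(∠P/2)/(RP+PQ) ≈ 33.746.

33.746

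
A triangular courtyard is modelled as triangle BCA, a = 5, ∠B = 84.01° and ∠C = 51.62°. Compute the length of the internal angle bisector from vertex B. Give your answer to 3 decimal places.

The third angle is ∠A = 180° − ∠B − ∠C = 44.37°.
Law of sines: b = a·sin B/sin A ≈ 7.1111.
Law of sines: c = a·sin C/sin A ≈ 5.6051.
The bisector from B has length 2·c·a·cos(∠B/2)/(c+a) ≈ 3.9274.

t_B ≈ 3.927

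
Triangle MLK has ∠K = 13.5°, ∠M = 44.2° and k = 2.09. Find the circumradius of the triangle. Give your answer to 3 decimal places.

4.476

The third angle is ∠L = 180° − ∠K − ∠M = 122.30°.
Law of sines: m = k·sin M/sin K ≈ 6.2416.
Law of sines: l = k·sin L/sin K ≈ 7.5675.
Circumradius = k/(2 sin K) ≈ 4.4764.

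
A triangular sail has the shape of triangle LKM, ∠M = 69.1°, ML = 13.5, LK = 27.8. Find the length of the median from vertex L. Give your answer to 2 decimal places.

Law of sines: sin K = ML·sin M/LK ≈ 0.45366.
Since LK ≥ ML, only the acute value applies: ∠K ≈ 26.98°.
Then ∠L = 180° − ∠M − ∠K ≈ 83.92°.
Law of sines gives KM = LK·sin L/sin M ≈ 29.591.
Median from L: ½√(2·ML² + 2·LK² − KM²) ≈ 16.082.

m_L ≈ 16.08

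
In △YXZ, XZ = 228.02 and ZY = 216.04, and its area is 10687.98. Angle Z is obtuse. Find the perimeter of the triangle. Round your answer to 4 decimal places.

perimeter ≈ 876.9922

From area = ½·XZ·ZY·sin Z, we get sin Z = 2·area/(XZ·ZY) ≈ 0.43393.
Taking the obtuse solution, ∠Z ≈ 2.693 rad.
Law of cosines then gives YX ≈ 432.93.
Perimeter = 228.02 + 216.04 + 432.93 = 876.99.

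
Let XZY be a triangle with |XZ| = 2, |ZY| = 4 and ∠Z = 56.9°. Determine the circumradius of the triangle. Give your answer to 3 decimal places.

By the law of cosines, |YX|² = |XZ|² + |ZY|² − 2·|XZ|·|ZY|·cos Z = 11.262, so |YX| ≈ 3.3559.
Area = ½·|XZ|·|ZY|·sin Z ≈ 3.3509.
Circumradius = |YX|/(2 sin Z) ≈ 2.003.

R ≈ 2.003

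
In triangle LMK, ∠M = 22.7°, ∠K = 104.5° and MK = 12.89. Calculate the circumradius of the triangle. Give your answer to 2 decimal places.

The third angle is ∠L = 180° − ∠M − ∠K = 52.80°.
Law of sines: KL = MK·sin M/sin L ≈ 6.245.
Law of sines: LM = MK·sin K/sin L ≈ 15.667.
Circumradius = MK/(2 sin L) ≈ 8.0913.

R ≈ 8.09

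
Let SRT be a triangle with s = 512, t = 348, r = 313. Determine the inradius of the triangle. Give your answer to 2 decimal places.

91.03

Semiperimeter p = (512 + 313 + 348)/2 = 586.5.
Heron's formula: area = √(586.5·74.5·273.5·238.5) ≈ 53387.
Inradius = area/p = 53387/586.5 ≈ 91.026.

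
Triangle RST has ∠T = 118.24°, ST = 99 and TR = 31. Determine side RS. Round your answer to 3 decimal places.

116.903

By the law of cosines, RS² = ST² + TR² − 2·ST·TR·cos T = 13666, so RS ≈ 116.9.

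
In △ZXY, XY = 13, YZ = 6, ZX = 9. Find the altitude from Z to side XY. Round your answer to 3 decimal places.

Semiperimeter s = (13 + 6 + 9)/2 = 14.
Heron's formula: area = √(14·1·8·5) ≈ 23.664.
The altitude from Z has length 2·area/XY ≈ 3.6407.

3.641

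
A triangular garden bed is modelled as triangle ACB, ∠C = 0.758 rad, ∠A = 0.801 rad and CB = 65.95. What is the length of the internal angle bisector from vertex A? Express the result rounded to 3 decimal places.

The third angle is ∠B = π − ∠A − ∠C = 1.583 rad.
Law of sines: BA = CB·sin C/sin A ≈ 63.141.
Law of sines: AC = CB·sin B/sin A ≈ 91.839.
The bisector from A has length 2·BA·AC·cos(∠A/2)/(BA+AC) ≈ 68.911.

t_A ≈ 68.911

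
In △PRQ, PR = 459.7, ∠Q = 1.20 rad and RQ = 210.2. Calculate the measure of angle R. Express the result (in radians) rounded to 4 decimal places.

∠R ≈ 1.5013 rad

Law of sines: sin P = RQ·sin Q/PR ≈ 0.42618.
Since PR ≥ RQ, only the acute value applies: ∠P ≈ 0.440 rad.
Then ∠R = π − ∠Q − ∠P ≈ 1.501 rad.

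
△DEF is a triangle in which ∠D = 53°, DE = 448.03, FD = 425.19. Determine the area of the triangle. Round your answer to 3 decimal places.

area ≈ 76069.184

Area = ½·FD·DE·sin D ≈ 76069.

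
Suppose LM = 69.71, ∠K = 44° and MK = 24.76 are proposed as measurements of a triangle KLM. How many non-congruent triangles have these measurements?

1

MK·sin K = 24.76·sin(44°) ≈ 17.2.
Since LM ≥ MK, exactly one triangle exists.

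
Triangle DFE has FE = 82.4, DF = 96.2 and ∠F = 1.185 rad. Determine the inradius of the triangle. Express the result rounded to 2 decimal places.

26.32

By the law of cosines, ED² = DF² + FE² − 2·DF·FE·cos F = 10078, so ED ≈ 100.39.
Area = ½·DF·FE·sin F ≈ 3672.1.
Semiperimeter s = (82.4+100.39+96.2)/2 = 139.5.
Inradius = area/s = 3672.1/139.5 ≈ 26.324.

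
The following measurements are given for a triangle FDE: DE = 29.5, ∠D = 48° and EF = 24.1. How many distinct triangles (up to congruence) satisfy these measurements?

DE·sin D = 29.5·sin(48°) ≈ 21.92.
Since DE sin D < EF < DE (21.92 < 24.1 < 29.5), two triangles exist.

2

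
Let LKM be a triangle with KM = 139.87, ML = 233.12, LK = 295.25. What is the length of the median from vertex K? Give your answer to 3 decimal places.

199.454

Median from K: ½√(2·LK² + 2·KM² − ML²) ≈ 199.45.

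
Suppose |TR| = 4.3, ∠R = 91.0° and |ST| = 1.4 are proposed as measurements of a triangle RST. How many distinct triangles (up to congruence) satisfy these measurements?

0

|TR|·sin R = 4.3·sin(91.0°) ≈ 4.299.
Since ∠R is not acute, a triangle exists only if |ST| > |TR|; here |ST| ≤ |TR|, so there is no triangle.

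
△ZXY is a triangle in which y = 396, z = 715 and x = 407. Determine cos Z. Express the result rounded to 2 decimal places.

-0.59

By the law of cosines, cos Z = (x² + y² − z²) / (2·x·y) ≈ -0.58559, so ∠Z ≈ 125.84°.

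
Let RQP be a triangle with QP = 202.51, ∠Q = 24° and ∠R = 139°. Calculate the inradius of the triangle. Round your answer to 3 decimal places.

The third angle is ∠P = 180° − ∠R − ∠Q = 17.00°.
Law of sines: PR = QP·sin Q/sin R ≈ 125.55.
Law of sines: RQ = QP·sin P/sin R ≈ 90.248.
Area = ½·QP·PR·sin P ≈ 3716.8.
Semiperimeter s = (202.51+125.55+90.248)/2 = 209.15.
Inradius = area/s = 3716.8/209.15 ≈ 17.771.

17.771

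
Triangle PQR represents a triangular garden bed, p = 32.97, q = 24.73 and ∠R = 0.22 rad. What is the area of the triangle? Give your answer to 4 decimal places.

Area = ½·p·q·sin R ≈ 88.967.

area ≈ 88.9666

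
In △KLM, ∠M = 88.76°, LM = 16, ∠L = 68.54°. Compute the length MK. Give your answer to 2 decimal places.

The third angle is ∠K = 180° − ∠L − ∠M = 22.70°.
Law of sines: MK = LM·sin L/sin K ≈ 38.587.

38.59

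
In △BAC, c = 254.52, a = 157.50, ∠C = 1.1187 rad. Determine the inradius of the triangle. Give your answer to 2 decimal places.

r ≈ 57.35

Law of sines: sin A = a·sin C/c ≈ 0.55664.
Since c ≥ a, only the acute value applies: ∠A ≈ 0.5903 rad.
Then ∠B = π − ∠C − ∠A ≈ 1.4326 rad.
Law of sines gives b = c·sin B/sin C ≈ 280.25.
Area = ½·c·a·sin B ≈ 19852.
Semiperimeter s = (280.25+157.5+254.52)/2 = 346.13.
Inradius = area/s = 19852/346.13 ≈ 57.354.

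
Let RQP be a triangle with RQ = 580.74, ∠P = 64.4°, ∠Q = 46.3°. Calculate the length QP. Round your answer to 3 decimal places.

The third angle is ∠R = 180° − ∠Q − ∠P = 69.30°.
Law of sines: QP = RQ·sin R/sin P ≈ 602.38.

602.384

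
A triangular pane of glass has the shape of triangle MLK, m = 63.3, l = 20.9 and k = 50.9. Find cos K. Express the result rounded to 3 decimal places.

By the law of cosines, cos K = (m² + l² − k²) / (2·m·l) ≈ 0.70028, so ∠K ≈ 45.55°.

0.700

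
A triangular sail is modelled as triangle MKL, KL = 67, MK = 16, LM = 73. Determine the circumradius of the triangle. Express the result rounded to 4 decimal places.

By the law of cosines, cos M = (LM² + MK² − KL²) / (2·LM·MK) ≈ 0.46918, so ∠M ≈ 62.02°.
Circumradius = KL/(2 sin M) ≈ 37.934.

R ≈ 37.9344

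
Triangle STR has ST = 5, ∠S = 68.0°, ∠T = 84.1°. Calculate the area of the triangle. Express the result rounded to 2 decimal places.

area ≈ 24.64

The third angle is ∠R = 180° − ∠S − ∠T = 27.90°.
Law of sines: TR = ST·sin S/sin R ≈ 9.9073.
Law of sines: RS = ST·sin T/sin R ≈ 10.629.
Area = ½·ST·TR·sin T ≈ 24.637.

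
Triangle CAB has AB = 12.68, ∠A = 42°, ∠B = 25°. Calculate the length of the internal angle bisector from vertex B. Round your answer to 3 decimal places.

The third angle is ∠C = 180° − ∠A − ∠B = 113.00°.
Law of sines: BC = AB·sin A/sin C ≈ 9.2173.
Law of sines: CA = AB·sin B/sin C ≈ 5.8216.
The bisector from B has length 2·AB·BC·cos(∠B/2)/(AB+BC) ≈ 10.422.

t_B ≈ 10.422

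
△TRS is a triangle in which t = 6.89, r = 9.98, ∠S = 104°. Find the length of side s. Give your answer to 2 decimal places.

By the law of cosines, s² = t² + r² − 2·t·r·cos S = 180.34, so s ≈ 13.429.

13.43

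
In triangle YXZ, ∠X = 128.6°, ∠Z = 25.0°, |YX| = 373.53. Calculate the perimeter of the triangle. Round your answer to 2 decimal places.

1457.26

The third angle is ∠Y = 180° − ∠X − ∠Z = 26.40°.
Law of sines: |XZ| = |YX|·sin Y/sin Z ≈ 392.99.
Law of sines: |ZY| = |YX|·sin X/sin Z ≈ 690.74.
Semiperimeter s = (392.99+690.74+373.53)/2 = 728.63.
Perimeter = 392.99 + 690.74 + 373.53 = 1457.3.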